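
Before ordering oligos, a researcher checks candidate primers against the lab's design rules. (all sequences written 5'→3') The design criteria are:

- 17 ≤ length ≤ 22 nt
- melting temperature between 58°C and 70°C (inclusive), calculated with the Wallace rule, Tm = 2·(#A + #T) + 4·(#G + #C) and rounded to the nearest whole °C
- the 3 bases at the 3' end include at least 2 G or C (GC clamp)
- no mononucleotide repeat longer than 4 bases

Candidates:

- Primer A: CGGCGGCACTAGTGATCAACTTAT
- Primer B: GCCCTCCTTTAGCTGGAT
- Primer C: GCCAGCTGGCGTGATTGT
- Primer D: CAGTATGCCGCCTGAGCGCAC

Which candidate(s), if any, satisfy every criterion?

Primer D only.

Primer A (24 nt, A=6 T=6 G=6 C=6): length 24, outside 17–22 ✗; Tm = 2·12 + 4·12 = 72°C, outside 58–70°C ✗; 3' end TAT has 0 G/C, need ≥2 ✗; longest run = 2 ✓ — fails.
Primer B (18 nt, A=2 T=6 G=4 C=6): length 18 ✓; Tm = 2·8 + 4·10 = 56°C, outside 58–70°C ✗; 3' end GAT has 1 G/C, need ≥2 ✗; longest run = 3 ✓ — fails.
Primer C (18 nt, A=2 T=5 G=7 C=4): length 18 ✓; Tm = 2·7 + 4·11 = 58°C ✓; 3' end TGT has 1 G/C, need ≥2 ✗; longest run = 2 ✓ — fails.
Primer D (21 nt, A=4 T=3 G=6 C=8): length 21 ✓; Tm = 2·7 + 4·14 = 70°C ✓; 3' end CAC has 2 G/C ✓; longest run = 2 ✓ — passes.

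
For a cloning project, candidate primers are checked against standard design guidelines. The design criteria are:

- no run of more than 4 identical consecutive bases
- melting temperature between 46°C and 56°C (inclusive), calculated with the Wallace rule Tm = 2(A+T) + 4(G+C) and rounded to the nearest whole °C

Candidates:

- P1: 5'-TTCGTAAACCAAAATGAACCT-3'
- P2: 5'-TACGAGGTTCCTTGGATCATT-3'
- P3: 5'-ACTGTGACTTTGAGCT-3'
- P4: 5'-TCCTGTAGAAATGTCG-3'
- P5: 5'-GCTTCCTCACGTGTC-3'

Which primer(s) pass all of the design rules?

P1, P3, P4 and P5.

P1 (21 nt, A=9 T=5 G=2 C=5): longest run = 4 ✓; Tm = 2·14 + 4·7 = 56°C ✓ — passes.
P2 (21 nt, A=4 T=8 G=5 C=4): longest run = 2 ✓; Tm = 2·12 + 4·9 = 60°C, outside 46–56°C ✗ — fails.
P3 (16 nt, A=3 T=6 G=4 C=3): longest run = 3 ✓; Tm = 2·9 + 4·7 = 46°C ✓ — passes.
P4 (16 nt, A=4 T=5 G=4 C=3): longest run = 3 ✓; Tm = 2·9 + 4·7 = 46°C ✓ — passes.
P5 (15 nt, A=1 T=5 G=3 C=6): longest run = 2 ✓; Tm = 2·6 + 4·9 = 48°C ✓ — passes.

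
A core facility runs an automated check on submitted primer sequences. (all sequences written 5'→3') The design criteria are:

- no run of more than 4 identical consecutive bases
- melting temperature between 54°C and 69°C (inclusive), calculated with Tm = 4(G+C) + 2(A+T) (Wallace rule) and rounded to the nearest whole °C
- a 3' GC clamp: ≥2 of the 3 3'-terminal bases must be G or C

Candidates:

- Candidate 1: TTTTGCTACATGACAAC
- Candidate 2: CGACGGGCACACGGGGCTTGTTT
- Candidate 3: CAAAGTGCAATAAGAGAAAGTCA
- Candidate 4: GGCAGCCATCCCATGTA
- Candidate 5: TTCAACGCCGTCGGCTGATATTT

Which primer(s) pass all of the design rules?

None of the candidates satisfy all criteria.

Candidate 1 (17 nt, A=5 T=6 G=2 C=4): longest run = 4 ✓; Tm = 2·11 + 4·6 = 46°C, outside 54–69°C ✗; 3' end AAC has 1 G/C, need ≥2 ✗ — fails.
Candidate 2 (23 nt, A=3 T=5 G=9 C=6): longest run = 4 ✓; Tm = 2·8 + 4·15 = 76°C, outside 54–69°C ✗; 3' end TTT has 0 G/C, need ≥2 ✗ — fails.
Candidate 3 (23 nt, A=12 T=3 G=5 C=3): longest run = 3 ✓; Tm = 2·15 + 4·8 = 62°C ✓; 3' end TCA has 1 G/C, need ≥2 ✗ — fails.
Candidate 4 (17 nt, A=4 T=3 G=4 C=6): longest run = 3 ✓; Tm = 2·7 + 4·10 = 54°C ✓; 3' end GTA has 1 G/C, need ≥2 ✗ — fails.
Candidate 5 (23 nt, A=4 T=8 G=5 C=6): longest run = 3 ✓; Tm = 2·12 + 4·11 = 68°C ✓; 3' end TTT has 0 G/C, need ≥2 ✗ — fails.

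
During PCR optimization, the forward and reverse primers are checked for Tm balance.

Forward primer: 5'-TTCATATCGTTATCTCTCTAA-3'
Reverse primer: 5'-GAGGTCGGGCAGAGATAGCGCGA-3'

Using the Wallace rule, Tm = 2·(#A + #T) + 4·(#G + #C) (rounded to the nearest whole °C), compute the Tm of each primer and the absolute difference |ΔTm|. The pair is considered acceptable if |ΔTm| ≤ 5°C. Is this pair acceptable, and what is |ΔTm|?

|ΔTm| = 22°C; the pair is not acceptable.

Forward: A=5 T=10 G=1 C=5 → Tm = 2·15 + 4·6 = 54°C.
Reverse: A=6 T=2 G=11 C=4 → Tm = 2·8 + 4·15 = 76°C.
|ΔTm| = |54 − 76| = 22°C, > 5°C.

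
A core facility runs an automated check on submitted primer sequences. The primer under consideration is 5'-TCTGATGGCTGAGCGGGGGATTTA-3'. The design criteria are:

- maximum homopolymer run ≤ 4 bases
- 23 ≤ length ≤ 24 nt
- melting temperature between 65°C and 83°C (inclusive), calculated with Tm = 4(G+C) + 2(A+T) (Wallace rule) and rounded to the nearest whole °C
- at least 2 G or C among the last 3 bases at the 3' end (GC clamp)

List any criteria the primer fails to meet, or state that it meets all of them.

Fails: homopolymer run, GC clamp.

Base counts: A=4, T=7, G=10, C=3 (length 24).
homopolymer run: longest run = 5, exceeds 4 ✗
length: length 24 ✓
Tm: Tm = 2·11 + 4·13 = 74°C ✓
GC clamp: 3' end TTA has 0 G/C, need ≥2 ✗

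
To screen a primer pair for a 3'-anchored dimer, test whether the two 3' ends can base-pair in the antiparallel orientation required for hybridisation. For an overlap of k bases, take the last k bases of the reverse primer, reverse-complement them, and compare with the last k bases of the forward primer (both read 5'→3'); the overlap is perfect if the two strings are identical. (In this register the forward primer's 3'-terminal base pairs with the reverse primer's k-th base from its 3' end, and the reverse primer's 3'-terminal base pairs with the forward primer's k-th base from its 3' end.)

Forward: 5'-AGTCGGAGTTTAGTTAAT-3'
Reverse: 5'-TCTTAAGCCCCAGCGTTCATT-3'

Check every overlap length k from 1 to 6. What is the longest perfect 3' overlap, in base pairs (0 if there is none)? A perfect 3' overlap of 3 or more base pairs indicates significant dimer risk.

Longest perfect overlap: 3 complementary base pairs; significant dimer risk (threshold 3).

Last 6 bases (5'→3') — forward …GTTAAT, reverse …TTCATT.
Reverse complement of the reverse primer's last 6 bases: AATGAA; its first k bases are the reverse complement of the reverse primer's last k bases, so a perfect k-base overlap needs the forward primer's last k bases to equal them.
Comparing (forward last k vs required): k=1: T vs A ✗; k=2: AT vs AA ✗; k=3: AAT vs AAT ✓; k=4: TAAT vs AATG ✗; k=5: TTAAT vs AATGA ✗; k=6: GTTAAT vs AATGAA ✗.
Only k = 3 is perfect, so the longest perfect 3' overlap is 3.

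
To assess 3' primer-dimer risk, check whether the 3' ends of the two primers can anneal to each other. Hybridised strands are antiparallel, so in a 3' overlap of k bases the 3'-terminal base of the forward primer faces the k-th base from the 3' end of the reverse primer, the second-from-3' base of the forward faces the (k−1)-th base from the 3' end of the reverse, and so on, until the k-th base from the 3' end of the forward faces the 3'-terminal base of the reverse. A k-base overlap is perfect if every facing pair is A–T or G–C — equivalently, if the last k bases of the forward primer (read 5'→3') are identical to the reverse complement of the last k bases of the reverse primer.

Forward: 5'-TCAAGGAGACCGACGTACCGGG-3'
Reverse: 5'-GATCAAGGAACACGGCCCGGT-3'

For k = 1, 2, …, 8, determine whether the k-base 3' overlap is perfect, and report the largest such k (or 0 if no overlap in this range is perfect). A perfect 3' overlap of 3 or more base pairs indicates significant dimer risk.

Longest perfect overlap: 6 complementary base pairs; significant dimer risk (threshold 3).

Last 8 bases (5'→3') — forward …GTACCGGG, reverse …GGCCCGGT.
Reverse complement of the reverse primer's last 8 bases: ACCGGGCC; its first k bases are the reverse complement of the reverse primer's last k bases, so a perfect k-base overlap needs the forward primer's last k bases to equal them.
Comparing (forward last k vs required): k=1: G vs A ✗; k=2: GG vs AC ✗; k=3: GGG vs ACC ✗; k=4: CGGG vs ACCG ✗; k=5: CCGGG vs ACCGG ✗; k=6: ACCGGG vs ACCGGG ✓; k=7: TACCGGG vs ACCGGGC ✗; k=8: GTACCGGG vs ACCGGGCC ✗.
Only k = 6 is perfect, so the longest perfect 3' overlap is 6.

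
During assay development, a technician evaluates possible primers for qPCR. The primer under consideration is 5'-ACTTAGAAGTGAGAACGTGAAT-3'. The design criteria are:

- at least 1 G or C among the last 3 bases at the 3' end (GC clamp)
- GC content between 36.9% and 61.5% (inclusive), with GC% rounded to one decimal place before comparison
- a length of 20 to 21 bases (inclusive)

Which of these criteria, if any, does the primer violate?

Fails: GC clamp, GC content, length.

Base counts: A=9, T=5, G=6, C=2 (length 22).
GC clamp: 3' end AAT has 0 G/C, need ≥1 ✗
GC content: GC 8/22 = 36.4%, outside 36.9–61.5% ✗
length: length 22, outside 20–21 ✗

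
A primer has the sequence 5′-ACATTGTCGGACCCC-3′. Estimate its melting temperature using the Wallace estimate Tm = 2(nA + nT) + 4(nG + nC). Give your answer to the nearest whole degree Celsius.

Base counts: A=3, T=3, G=3, C=6 (length 15).
Tm = 2·(3+3) + 4·(3+6) = 2·6 + 4·9 = 12 + 36 = 48°C.

48°C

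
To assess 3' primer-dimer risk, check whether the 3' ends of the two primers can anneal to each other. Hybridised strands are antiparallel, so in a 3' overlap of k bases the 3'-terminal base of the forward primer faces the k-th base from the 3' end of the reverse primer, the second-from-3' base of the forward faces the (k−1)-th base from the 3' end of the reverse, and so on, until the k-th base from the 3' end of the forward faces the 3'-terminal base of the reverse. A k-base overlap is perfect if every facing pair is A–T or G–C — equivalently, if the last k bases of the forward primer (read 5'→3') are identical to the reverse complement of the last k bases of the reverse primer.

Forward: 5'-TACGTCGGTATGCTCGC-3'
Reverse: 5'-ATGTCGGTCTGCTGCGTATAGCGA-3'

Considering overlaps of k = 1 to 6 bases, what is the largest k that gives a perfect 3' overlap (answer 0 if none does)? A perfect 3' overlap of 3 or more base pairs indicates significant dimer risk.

Last 6 bases (5'→3') — forward …GCTCGC, reverse …TAGCGA.
Reverse complement of the reverse primer's last 6 bases: TCGCTA; its first k bases are the reverse complement of the reverse primer's last k bases, so a perfect k-base overlap needs the forward primer's last k bases to equal them.
Comparing (forward last k vs required): k=1: C vs T ✗; k=2: GC vs TC ✗; k=3: CGC vs TCG ✗; k=4: TCGC vs TCGC ✓; k=5: CTCGC vs TCGCT ✗; k=6: GCTCGC vs TCGCTA ✗.
Only k = 4 is perfect, so the longest perfect 3' overlap is 4.

Longest perfect overlap: 4 complementary base pairs; significant dimer risk (threshold 3).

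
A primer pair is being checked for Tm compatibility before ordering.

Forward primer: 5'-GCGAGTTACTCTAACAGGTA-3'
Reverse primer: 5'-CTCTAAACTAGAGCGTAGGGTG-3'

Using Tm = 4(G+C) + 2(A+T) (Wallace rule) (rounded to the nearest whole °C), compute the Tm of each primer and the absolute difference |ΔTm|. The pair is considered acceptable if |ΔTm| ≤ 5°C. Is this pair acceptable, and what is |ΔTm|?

|ΔTm| = 8°C; the pair is not acceptable.

Forward: A=6 T=5 G=5 C=4 → Tm = 2·11 + 4·9 = 58°C.
Reverse: A=6 T=5 G=7 C=4 → Tm = 2·11 + 4·11 = 66°C.
|ΔTm| = |58 − 66| = 8°C, > 5°C.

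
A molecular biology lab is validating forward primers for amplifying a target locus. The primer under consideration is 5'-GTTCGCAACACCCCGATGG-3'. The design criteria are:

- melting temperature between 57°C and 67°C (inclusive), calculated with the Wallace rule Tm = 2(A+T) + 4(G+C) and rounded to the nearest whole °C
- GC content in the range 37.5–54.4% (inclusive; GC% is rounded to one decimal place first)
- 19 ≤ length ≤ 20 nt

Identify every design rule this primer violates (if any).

Base counts: A=4, T=3, G=5, C=7 (length 19).
Tm: Tm = 2·7 + 4·12 = 62°C ✓
GC content: GC 12/19 = 63.2%, outside 37.5–54.4% ✗
length: length 19 ✓

Fails: GC content.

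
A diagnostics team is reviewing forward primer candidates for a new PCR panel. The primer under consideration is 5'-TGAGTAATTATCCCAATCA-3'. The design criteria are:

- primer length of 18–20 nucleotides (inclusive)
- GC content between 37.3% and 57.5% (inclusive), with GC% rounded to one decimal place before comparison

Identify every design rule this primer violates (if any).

Base counts: A=7, T=6, G=2, C=4 (length 19).
length: length 19 ✓
GC content: GC 6/19 = 31.6%, outside 37.3–57.5% ✗

Fails: GC content.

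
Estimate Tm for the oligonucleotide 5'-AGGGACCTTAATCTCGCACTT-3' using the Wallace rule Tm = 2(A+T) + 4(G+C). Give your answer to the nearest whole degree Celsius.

62°C

Base counts: A=5, T=6, G=4, C=6 (length 21).
Tm = 2·(5+6) + 4·(4+6) = 2·11 + 4·10 = 22 + 40 = 62°C.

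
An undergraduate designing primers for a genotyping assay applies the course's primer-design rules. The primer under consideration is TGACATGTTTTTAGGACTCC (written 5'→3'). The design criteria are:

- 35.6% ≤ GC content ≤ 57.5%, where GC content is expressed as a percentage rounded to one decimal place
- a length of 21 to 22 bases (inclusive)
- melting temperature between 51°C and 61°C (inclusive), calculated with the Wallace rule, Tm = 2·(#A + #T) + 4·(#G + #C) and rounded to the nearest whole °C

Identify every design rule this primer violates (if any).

Fails: length.

Base counts: A=4, T=8, G=4, C=4 (length 20).
GC content: GC 8/20 = 40.0% ✓
length: length 20, outside 21–22 ✗
Tm: Tm = 2·12 + 4·8 = 56°C ✓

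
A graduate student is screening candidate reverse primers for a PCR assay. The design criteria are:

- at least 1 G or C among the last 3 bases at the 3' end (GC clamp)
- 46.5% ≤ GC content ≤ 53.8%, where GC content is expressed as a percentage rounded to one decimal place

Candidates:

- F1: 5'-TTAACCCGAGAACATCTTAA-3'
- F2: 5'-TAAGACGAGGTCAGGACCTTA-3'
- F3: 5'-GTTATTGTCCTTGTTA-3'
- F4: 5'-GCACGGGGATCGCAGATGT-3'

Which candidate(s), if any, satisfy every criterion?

None of the candidates satisfy all criteria.

F1 (20 nt, A=8 T=5 G=2 C=5): 3' end TAA has 0 G/C, need ≥1 ✗; GC 7/20 = 35.0%, outside 46.5–53.8% ✗ — fails.
F2 (21 nt, A=7 T=4 G=6 C=4): 3' end TTA has 0 G/C, need ≥1 ✗; GC 10/21 = 47.6% ✓ — fails.
F3 (16 nt, A=2 T=9 G=3 C=2): 3' end TTA has 0 G/C, need ≥1 ✗; GC 5/16 = 31.3%, outside 46.5–53.8% ✗ — fails.
F4 (19 nt, A=4 T=3 G=8 C=4): 3' end TGT has 1 G/C ✓; GC 12/19 = 63.2%, outside 46.5–53.8% ✗ — fails.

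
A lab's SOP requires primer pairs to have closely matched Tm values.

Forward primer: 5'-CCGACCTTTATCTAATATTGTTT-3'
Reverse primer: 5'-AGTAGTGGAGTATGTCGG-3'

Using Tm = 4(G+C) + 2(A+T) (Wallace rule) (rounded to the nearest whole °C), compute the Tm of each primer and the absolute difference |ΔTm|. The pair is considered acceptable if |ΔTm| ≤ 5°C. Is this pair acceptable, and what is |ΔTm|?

Forward: A=5 T=11 G=2 C=5 → Tm = 2·16 + 4·7 = 60°C.
Reverse: A=4 T=5 G=8 C=1 → Tm = 2·9 + 4·9 = 54°C.
|ΔTm| = |60 − 54| = 6°C, > 5°C.

|ΔTm| = 6°C; the pair is not acceptable.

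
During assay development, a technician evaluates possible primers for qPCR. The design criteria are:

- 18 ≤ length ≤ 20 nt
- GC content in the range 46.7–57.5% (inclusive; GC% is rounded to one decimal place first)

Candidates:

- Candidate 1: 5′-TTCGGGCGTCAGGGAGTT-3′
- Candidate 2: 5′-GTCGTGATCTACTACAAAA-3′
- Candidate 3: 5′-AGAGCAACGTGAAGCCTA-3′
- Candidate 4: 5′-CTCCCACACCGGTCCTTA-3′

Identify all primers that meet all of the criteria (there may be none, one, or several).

Candidate 3 only.

Candidate 1 (18 nt, A=2 T=5 G=8 C=3): length 18 ✓; GC 11/18 = 61.1%, outside 46.7–57.5% ✗ — fails.
Candidate 2 (19 nt, A=7 T=5 G=3 C=4): length 19 ✓; GC 7/19 = 36.8%, outside 46.7–57.5% ✗ — fails.
Candidate 3 (18 nt, A=7 T=2 G=5 C=4): length 18 ✓; GC 9/18 = 50.0% ✓ — passes.
Candidate 4 (18 nt, A=3 T=4 G=2 C=9): length 18 ✓; GC 11/18 = 61.1%, outside 46.7–57.5% ✗ — fails.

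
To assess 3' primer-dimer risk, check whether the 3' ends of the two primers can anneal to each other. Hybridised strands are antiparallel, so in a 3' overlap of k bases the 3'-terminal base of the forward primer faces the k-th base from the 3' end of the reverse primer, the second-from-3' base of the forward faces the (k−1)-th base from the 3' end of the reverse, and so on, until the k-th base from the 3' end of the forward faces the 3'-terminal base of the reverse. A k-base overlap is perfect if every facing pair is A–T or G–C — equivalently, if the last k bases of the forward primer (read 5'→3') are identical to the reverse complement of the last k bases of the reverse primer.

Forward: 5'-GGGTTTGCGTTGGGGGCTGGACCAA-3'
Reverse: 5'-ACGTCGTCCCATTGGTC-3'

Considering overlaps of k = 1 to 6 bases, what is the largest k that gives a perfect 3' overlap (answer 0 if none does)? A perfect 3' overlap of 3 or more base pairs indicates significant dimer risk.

Longest perfect overlap: 6 complementary base pairs; significant dimer risk (threshold 3).

Last 6 bases (5'→3') — forward …GACCAA, reverse …TTGGTC.
Reverse complement of the reverse primer's last 6 bases: GACCAA; its first k bases are the reverse complement of the reverse primer's last k bases, so a perfect k-base overlap needs the forward primer's last k bases to equal them.
Comparing (forward last k vs required): k=1: A vs G ✗; k=2: AA vs GA ✗; k=3: CAA vs GAC ✗; k=4: CCAA vs GACC ✗; k=5: ACCAA vs GACCA ✗; k=6: GACCAA vs GACCAA ✓.
Only k = 6 is perfect, so the longest perfect 3' overlap is 6.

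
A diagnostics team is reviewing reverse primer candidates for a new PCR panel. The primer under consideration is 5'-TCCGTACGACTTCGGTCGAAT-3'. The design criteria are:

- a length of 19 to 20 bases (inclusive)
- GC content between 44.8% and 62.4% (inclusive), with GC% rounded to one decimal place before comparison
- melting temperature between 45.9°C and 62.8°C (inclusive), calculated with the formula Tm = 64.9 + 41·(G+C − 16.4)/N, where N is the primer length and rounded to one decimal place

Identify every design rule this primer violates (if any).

Base counts: A=4, T=6, G=5, C=6 (length 21).
length: length 21, outside 19–20 ✗
GC content: GC 11/21 = 52.4% ✓
Tm: Tm = 64.9 + 41·(11 − 16.4)/21 = 54.4°C ✓

Fails: length.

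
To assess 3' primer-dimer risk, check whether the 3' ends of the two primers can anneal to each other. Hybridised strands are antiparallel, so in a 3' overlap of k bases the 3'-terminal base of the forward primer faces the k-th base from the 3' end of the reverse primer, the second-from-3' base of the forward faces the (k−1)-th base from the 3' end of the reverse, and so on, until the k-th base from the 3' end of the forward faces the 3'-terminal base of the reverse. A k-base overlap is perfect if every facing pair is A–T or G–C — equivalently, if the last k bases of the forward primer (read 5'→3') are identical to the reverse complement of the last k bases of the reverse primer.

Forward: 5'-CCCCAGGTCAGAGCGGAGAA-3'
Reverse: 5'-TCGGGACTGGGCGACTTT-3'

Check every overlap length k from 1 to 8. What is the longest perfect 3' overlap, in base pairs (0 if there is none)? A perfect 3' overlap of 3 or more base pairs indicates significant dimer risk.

Longest perfect overlap: 2 complementary base pairs; below the dimer-risk threshold (threshold 3).

Last 8 bases (5'→3') — forward …GCGGAGAA, reverse …GCGACTTT.
Reverse complement of the reverse primer's last 8 bases: AAAGTCGC; its first k bases are the reverse complement of the reverse primer's last k bases, so a perfect k-base overlap needs the forward primer's last k bases to equal them.
Comparing (forward last k vs required): k=1: A vs A ✓; k=2: AA vs AA ✓; k=3: GAA vs AAA ✗; k=4: AGAA vs AAAG ✗; k=5: GAGAA vs AAAGT ✗; k=6: GGAGAA vs AAAGTC ✗; k=7: CGGAGAA vs AAAGTCG ✗; k=8: GCGGAGAA vs AAAGTCGC ✗.
Perfect overlaps at k = 1, 2; the largest is 2.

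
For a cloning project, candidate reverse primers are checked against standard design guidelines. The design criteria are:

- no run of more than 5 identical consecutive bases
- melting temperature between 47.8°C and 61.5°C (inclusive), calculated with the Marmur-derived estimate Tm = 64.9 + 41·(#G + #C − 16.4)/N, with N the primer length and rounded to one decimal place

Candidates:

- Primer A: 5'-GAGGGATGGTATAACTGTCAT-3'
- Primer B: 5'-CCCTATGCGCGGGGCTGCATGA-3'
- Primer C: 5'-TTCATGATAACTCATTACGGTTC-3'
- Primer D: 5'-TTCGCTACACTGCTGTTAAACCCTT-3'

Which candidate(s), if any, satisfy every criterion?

Primer A, Primer C and Primer D.

Primer A (21 nt, A=6 T=6 G=7 C=2): longest run = 3 ✓; Tm = 64.9 + 41·(9 − 16.4)/21 = 50.5°C ✓ — passes.
Primer B (22 nt, A=3 T=4 G=8 C=7): longest run = 4 ✓; Tm = 64.9 + 41·(15 − 16.4)/22 = 62.3°C, outside 47.8–61.5°C ✗ — fails.
Primer C (23 nt, A=6 T=9 G=3 C=5): longest run = 2 ✓; Tm = 64.9 + 41·(8 − 16.4)/23 = 49.9°C ✓ — passes.
Primer D (25 nt, A=5 T=9 G=3 C=8): longest run = 3 ✓; Tm = 64.9 + 41·(11 − 16.4)/25 = 56.0°C ✓ — passes.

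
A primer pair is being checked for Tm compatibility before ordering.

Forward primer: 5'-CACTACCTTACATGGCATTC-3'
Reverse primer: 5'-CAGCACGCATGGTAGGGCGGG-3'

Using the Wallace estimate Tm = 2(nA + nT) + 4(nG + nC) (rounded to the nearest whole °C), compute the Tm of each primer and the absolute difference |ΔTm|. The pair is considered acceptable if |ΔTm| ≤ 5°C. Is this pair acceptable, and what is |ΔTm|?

|ΔTm| = 14°C; the pair is not acceptable.

Forward: A=5 T=6 G=2 C=7 → Tm = 2·11 + 4·9 = 58°C.
Reverse: A=4 T=2 G=10 C=5 → Tm = 2·6 + 4·15 = 72°C.
|ΔTm| = |58 − 72| = 14°C, > 5°C.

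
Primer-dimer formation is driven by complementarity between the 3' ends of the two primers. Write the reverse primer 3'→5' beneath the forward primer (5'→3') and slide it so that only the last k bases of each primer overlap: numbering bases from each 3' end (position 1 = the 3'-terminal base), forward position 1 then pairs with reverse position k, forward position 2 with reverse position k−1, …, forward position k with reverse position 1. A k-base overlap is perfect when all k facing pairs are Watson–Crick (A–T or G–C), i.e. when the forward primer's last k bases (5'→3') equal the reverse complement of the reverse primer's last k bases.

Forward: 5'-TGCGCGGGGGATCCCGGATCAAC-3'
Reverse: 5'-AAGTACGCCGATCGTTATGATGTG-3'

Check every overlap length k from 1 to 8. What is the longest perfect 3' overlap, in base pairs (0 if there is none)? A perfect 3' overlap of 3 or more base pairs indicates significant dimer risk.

Longest perfect overlap: 1 complementary base pair; below the dimer-risk threshold (threshold 3).

Last 8 bases (5'→3') — forward …GGATCAAC, reverse …ATGATGTG.
Reverse complement of the reverse primer's last 8 bases: CACATCAT; its first k bases are the reverse complement of the reverse primer's last k bases, so a perfect k-base overlap needs the forward primer's last k bases to equal them.
Comparing (forward last k vs required): k=1: C vs C ✓; k=2: AC vs CA ✗; k=3: AAC vs CAC ✗; k=4: CAAC vs CACA ✗; k=5: TCAAC vs CACAT ✗; k=6: ATCAAC vs CACATC ✗; k=7: GATCAAC vs CACATCA ✗; k=8: GGATCAAC vs CACATCAT ✗.
Only k = 1 is perfect, so the longest perfect 3' overlap is 1.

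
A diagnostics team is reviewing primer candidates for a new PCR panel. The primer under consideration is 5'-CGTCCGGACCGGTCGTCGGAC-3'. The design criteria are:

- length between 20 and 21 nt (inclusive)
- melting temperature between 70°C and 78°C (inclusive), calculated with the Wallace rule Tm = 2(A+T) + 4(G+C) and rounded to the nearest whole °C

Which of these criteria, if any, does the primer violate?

Meets all criteria.

Base counts: A=2, T=3, G=8, C=8 (length 21).
length: length 21 ✓
Tm: Tm = 2·5 + 4·16 = 74°C ✓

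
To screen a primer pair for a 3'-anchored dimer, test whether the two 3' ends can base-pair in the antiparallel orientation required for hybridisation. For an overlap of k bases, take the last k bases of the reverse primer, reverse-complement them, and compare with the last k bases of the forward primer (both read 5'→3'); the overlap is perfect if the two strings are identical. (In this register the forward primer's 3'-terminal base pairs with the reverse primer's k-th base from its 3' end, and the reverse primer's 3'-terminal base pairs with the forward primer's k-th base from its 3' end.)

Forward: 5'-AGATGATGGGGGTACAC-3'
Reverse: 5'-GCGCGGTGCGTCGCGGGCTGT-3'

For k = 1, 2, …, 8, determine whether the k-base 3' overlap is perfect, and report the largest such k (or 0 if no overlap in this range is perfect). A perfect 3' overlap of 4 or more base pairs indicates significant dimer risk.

Longest perfect overlap: 2 complementary base pairs; below the dimer-risk threshold (threshold 4).

Last 8 bases (5'→3') — forward …GGGTACAC, reverse …CGGGCTGT.
Reverse complement of the reverse primer's last 8 bases: ACAGCCCG; its first k bases are the reverse complement of the reverse primer's last k bases, so a perfect k-base overlap needs the forward primer's last k bases to equal them.
Comparing (forward last k vs required): k=1: C vs A ✗; k=2: AC vs AC ✓; k=3: CAC vs ACA ✗; k=4: ACAC vs ACAG ✗; k=5: TACAC vs ACAGC ✗; k=6: GTACAC vs ACAGCC ✗; k=7: GGTACAC vs ACAGCCC ✗; k=8: GGGTACAC vs ACAGCCCG ✗.
Only k = 2 is perfect, so the longest perfect 3' overlap is 2.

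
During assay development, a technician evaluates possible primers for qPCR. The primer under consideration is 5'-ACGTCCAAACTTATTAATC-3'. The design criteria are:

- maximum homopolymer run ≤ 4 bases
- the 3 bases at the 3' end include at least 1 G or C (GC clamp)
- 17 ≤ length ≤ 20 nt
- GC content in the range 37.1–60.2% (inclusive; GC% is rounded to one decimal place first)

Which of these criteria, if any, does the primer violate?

Fails: GC content.

Base counts: A=7, T=6, G=1, C=5 (length 19).
homopolymer run: longest run = 3 ✓
GC clamp: 3' end ATC has 1 G/C ✓
length: length 19 ✓
GC content: GC 6/19 = 31.6%, outside 37.1–60.2% ✗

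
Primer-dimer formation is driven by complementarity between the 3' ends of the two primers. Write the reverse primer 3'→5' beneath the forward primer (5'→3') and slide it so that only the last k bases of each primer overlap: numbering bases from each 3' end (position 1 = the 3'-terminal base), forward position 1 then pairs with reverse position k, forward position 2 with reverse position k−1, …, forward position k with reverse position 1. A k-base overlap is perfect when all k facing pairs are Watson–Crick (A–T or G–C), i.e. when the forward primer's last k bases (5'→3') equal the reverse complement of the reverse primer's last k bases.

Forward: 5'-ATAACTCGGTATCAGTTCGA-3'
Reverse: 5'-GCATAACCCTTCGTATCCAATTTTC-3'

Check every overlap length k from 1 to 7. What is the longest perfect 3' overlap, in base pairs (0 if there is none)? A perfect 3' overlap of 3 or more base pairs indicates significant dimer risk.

Last 7 bases (5'→3') — forward …AGTTCGA, reverse …AATTTTC.
Reverse complement of the reverse primer's last 7 bases: GAAAATT; its first k bases are the reverse complement of the reverse primer's last k bases, so a perfect k-base overlap needs the forward primer's last k bases to equal them.
Comparing (forward last k vs required): k=1: A vs G ✗; k=2: GA vs GA ✓; k=3: CGA vs GAA ✗; k=4: TCGA vs GAAA ✗; k=5: TTCGA vs GAAAA ✗; k=6: GTTCGA vs GAAAAT ✗; k=7: AGTTCGA vs GAAAATT ✗.
Only k = 2 is perfect, so the longest perfect 3' overlap is 2.

Longest perfect overlap: 2 complementary base pairs; below the dimer-risk threshold (threshold 3).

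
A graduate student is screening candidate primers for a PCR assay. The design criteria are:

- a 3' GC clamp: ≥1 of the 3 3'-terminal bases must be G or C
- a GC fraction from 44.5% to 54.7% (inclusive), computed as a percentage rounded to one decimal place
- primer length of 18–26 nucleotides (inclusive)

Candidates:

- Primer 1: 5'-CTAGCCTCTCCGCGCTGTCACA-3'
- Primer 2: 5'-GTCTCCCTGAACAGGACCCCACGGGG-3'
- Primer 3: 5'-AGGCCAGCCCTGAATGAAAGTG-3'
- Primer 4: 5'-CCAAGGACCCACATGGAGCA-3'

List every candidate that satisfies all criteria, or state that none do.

Primer 1 (22 nt, A=3 T=5 G=4 C=10): 3' end ACA has 1 G/C ✓; GC 14/22 = 63.6%, outside 44.5–54.7% ✗; length 22 ✓ — fails.
Primer 2 (26 nt, A=5 T=3 G=8 C=10): 3' end GGG has 3 G/C ✓; GC 18/26 = 69.2%, outside 44.5–54.7% ✗; length 26 ✓ — fails.
Primer 3 (22 nt, A=7 T=3 G=7 C=5): 3' end GTG has 2 G/C ✓; GC 12/22 = 54.5% ✓; length 22 ✓ — passes.
Primer 4 (20 nt, A=7 T=1 G=5 C=7): 3' end GCA has 2 G/C ✓; GC 12/20 = 60.0%, outside 44.5–54.7% ✗; length 20 ✓ — fails.

Primer 3 only.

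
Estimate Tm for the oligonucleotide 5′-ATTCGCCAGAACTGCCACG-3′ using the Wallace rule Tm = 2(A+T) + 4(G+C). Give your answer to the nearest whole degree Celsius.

60°C

Base counts: A=5, T=3, G=4, C=7 (length 19).
Tm = 2·(5+3) + 4·(4+7) = 2·8 + 4·11 = 16 + 44 = 60°C.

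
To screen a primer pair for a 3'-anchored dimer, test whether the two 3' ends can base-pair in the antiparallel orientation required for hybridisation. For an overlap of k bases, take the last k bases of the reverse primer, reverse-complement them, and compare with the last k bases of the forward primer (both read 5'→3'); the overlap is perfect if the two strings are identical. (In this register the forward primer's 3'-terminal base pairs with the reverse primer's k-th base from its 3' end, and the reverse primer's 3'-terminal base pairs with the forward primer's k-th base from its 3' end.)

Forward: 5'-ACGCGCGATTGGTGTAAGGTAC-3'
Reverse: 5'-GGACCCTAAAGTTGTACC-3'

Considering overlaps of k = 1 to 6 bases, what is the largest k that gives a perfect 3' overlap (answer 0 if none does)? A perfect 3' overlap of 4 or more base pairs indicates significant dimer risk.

Last 6 bases (5'→3') — forward …AGGTAC, reverse …TGTACC.
Reverse complement of the reverse primer's last 6 bases: GGTACA; its first k bases are the reverse complement of the reverse primer's last k bases, so a perfect k-base overlap needs the forward primer's last k bases to equal them.
Comparing (forward last k vs required): k=1: C vs G ✗; k=2: AC vs GG ✗; k=3: TAC vs GGT ✗; k=4: GTAC vs GGTA ✗; k=5: GGTAC vs GGTAC ✓; k=6: AGGTAC vs GGTACA ✗.
Only k = 5 is perfect, so the longest perfect 3' overlap is 5.

Longest perfect overlap: 5 complementary base pairs; significant dimer risk (threshold 4).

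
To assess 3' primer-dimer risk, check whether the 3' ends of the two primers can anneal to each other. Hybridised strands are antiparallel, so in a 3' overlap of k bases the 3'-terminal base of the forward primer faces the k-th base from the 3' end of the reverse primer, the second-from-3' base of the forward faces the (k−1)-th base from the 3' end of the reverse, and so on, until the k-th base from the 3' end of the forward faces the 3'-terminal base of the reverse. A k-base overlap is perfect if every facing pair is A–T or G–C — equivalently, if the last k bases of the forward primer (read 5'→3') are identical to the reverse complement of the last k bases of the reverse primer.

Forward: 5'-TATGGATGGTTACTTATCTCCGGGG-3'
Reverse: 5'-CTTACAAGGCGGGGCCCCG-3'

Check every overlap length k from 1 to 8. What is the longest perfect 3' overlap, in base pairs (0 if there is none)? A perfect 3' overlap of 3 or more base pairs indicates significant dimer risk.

Last 8 bases (5'→3') — forward …CTCCGGGG, reverse …GGGCCCCG.
Reverse complement of the reverse primer's last 8 bases: CGGGGCCC; its first k bases are the reverse complement of the reverse primer's last k bases, so a perfect k-base overlap needs the forward primer's last k bases to equal them.
Comparing (forward last k vs required): k=1: G vs C ✗; k=2: GG vs CG ✗; k=3: GGG vs CGG ✗; k=4: GGGG vs CGGG ✗; k=5: CGGGG vs CGGGG ✓; k=6: CCGGGG vs CGGGGC ✗; k=7: TCCGGGG vs CGGGGCC ✗; k=8: CTCCGGGG vs CGGGGCCC ✗.
Only k = 5 is perfect, so the longest perfect 3' overlap is 5.

Longest perfect overlap: 5 complementary base pairs; significant dimer risk (threshold 3).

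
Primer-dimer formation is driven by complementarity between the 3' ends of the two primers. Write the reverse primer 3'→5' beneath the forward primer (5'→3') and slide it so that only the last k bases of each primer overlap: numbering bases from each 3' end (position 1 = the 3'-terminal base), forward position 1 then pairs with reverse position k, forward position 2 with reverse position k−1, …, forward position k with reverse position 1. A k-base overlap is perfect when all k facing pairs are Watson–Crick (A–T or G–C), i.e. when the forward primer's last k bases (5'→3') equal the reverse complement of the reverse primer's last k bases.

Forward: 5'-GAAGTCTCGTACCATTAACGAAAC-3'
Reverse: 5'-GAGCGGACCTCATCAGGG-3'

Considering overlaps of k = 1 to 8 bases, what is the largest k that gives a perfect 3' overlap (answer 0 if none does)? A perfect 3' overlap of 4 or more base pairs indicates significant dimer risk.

Longest perfect overlap: 1 complementary base pair; below the dimer-risk threshold (threshold 4).

Last 8 bases (5'→3') — forward …AACGAAAC, reverse …CATCAGGG.
Reverse complement of the reverse primer's last 8 bases: CCCTGATG; its first k bases are the reverse complement of the reverse primer's last k bases, so a perfect k-base overlap needs the forward primer's last k bases to equal them.
Comparing (forward last k vs required): k=1: C vs C ✓; k=2: AC vs CC ✗; k=3: AAC vs CCC ✗; k=4: AAAC vs CCCT ✗; k=5: GAAAC vs CCCTG ✗; k=6: CGAAAC vs CCCTGA ✗; k=7: ACGAAAC vs CCCTGAT ✗; k=8: AACGAAAC vs CCCTGATG ✗.
Only k = 1 is perfect, so the longest perfect 3' overlap is 1.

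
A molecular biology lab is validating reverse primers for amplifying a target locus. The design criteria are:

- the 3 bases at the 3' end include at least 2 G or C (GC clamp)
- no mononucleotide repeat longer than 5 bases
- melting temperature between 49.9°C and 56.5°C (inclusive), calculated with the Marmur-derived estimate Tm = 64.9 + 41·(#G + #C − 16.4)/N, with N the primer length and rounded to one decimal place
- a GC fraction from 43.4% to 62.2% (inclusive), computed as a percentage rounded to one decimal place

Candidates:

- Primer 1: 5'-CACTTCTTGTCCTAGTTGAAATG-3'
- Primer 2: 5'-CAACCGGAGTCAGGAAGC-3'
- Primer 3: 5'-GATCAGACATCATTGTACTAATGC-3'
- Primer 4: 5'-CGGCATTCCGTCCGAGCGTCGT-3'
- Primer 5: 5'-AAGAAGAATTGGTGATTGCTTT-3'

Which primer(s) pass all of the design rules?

Primer 2 only.

Primer 1 (23 nt, A=5 T=9 G=4 C=5): 3' end ATG has 1 G/C, need ≥2 ✗; longest run = 3 ✓; Tm = 64.9 + 41·(9 − 16.4)/23 = 51.7°C ✓; GC 9/23 = 39.1%, outside 43.4–62.2% ✗ — fails.
Primer 2 (18 nt, A=6 T=1 G=6 C=5): 3' end AGC has 2 G/C ✓; longest run = 2 ✓; Tm = 64.9 + 41·(11 − 16.4)/18 = 52.6°C ✓; GC 11/18 = 61.1% ✓ — passes.
Primer 3 (24 nt, A=8 T=7 G=4 C=5): 3' end TGC has 2 G/C ✓; longest run = 2 ✓; Tm = 64.9 + 41·(9 − 16.4)/24 = 52.3°C ✓; GC 9/24 = 37.5%, outside 43.4–62.2% ✗ — fails.
Primer 4 (22 nt, A=2 T=5 G=7 C=8): 3' end CGT has 2 G/C ✓; longest run = 2 ✓; Tm = 64.9 + 41·(15 − 16.4)/22 = 62.3°C, outside 49.9–56.5°C ✗; GC 15/22 = 68.2%, outside 43.4–62.2% ✗ — fails.
Primer 5 (22 nt, A=7 T=8 G=6 C=1): 3' end TTT has 0 G/C, need ≥2 ✗; longest run = 3 ✓; Tm = 64.9 + 41·(7 − 16.4)/22 = 47.4°C, outside 49.9–56.5°C ✗; GC 7/22 = 31.8%, outside 43.4–62.2% ✗ — fails.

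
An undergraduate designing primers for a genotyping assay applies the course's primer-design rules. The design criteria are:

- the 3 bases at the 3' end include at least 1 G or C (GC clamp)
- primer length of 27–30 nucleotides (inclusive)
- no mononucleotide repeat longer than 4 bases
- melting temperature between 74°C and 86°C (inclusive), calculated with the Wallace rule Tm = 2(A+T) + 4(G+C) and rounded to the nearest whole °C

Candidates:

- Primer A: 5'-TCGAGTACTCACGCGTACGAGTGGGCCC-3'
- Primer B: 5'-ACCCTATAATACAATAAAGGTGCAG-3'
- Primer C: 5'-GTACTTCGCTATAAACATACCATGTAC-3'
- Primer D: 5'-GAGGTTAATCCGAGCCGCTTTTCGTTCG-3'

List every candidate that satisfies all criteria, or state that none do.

Primer C and Primer D.

Primer A (28 nt, A=5 T=5 G=9 C=9): 3' end CCC has 3 G/C ✓; length 28 ✓; longest run = 3 ✓; Tm = 2·10 + 4·18 = 92°C, outside 74–86°C ✗ — fails.
Primer B (25 nt, A=11 T=5 G=4 C=5): 3' end CAG has 2 G/C ✓; length 25, outside 27–30 ✗; longest run = 3 ✓; Tm = 2·16 + 4·9 = 68°C, outside 74–86°C ✗ — fails.
Primer C (27 nt, A=9 T=8 G=3 C=7): 3' end TAC has 1 G/C ✓; length 27 ✓; longest run = 3 ✓; Tm = 2·17 + 4·10 = 74°C ✓ — passes.
Primer D (28 nt, A=4 T=9 G=8 C=7): 3' end TCG has 2 G/C ✓; length 28 ✓; longest run = 4 ✓; Tm = 2·13 + 4·15 = 86°C ✓ — passes.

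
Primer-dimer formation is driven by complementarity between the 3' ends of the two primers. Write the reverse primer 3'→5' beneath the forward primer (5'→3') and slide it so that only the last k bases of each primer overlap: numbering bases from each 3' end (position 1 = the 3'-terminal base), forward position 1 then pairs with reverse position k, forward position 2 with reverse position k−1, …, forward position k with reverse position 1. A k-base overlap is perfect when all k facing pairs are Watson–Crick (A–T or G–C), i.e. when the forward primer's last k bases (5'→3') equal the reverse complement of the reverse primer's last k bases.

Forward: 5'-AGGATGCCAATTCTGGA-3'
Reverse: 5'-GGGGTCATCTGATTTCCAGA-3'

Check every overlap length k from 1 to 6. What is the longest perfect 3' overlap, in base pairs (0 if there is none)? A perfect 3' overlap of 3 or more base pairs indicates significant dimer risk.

Last 6 bases (5'→3') — forward …TCTGGA, reverse …TCCAGA.
Reverse complement of the reverse primer's last 6 bases: TCTGGA; its first k bases are the reverse complement of the reverse primer's last k bases, so a perfect k-base overlap needs the forward primer's last k bases to equal them.
Comparing (forward last k vs required): k=1: A vs T ✗; k=2: GA vs TC ✗; k=3: GGA vs TCT ✗; k=4: TGGA vs TCTG ✗; k=5: CTGGA vs TCTGG ✗; k=6: TCTGGA vs TCTGGA ✓.
Only k = 6 is perfect, so the longest perfect 3' overlap is 6.

Longest perfect overlap: 6 complementary base pairs; significant dimer risk (threshold 3).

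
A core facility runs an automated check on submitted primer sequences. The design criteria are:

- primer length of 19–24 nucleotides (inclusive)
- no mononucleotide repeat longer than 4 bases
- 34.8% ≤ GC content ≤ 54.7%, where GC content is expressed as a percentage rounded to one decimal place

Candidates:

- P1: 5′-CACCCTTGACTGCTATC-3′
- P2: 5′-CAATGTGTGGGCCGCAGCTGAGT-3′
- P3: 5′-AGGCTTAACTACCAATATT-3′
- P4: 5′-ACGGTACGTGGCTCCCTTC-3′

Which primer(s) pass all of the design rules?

P1 (17 nt, A=3 T=5 G=2 C=7): length 17, outside 19–24 ✗; longest run = 3 ✓; GC 9/17 = 52.9% ✓ — fails.
P2 (23 nt, A=4 T=5 G=9 C=5): length 23 ✓; longest run = 3 ✓; GC 14/23 = 60.9%, outside 34.8–54.7% ✗ — fails.
P3 (19 nt, A=7 T=6 G=2 C=4): length 19 ✓; longest run = 2 ✓; GC 6/19 = 31.6%, outside 34.8–54.7% ✗ — fails.
P4 (19 nt, A=2 T=5 G=5 C=7): length 19 ✓; longest run = 3 ✓; GC 12/19 = 63.2%, outside 34.8–54.7% ✗ — fails.

None of the candidates satisfy all criteria.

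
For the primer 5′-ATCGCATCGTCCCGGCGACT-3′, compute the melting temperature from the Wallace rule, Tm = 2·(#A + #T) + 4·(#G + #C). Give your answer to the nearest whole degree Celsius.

66°C

Base counts: A=3, T=4, G=5, C=8 (length 20).
Tm = 2·(3+4) + 4·(5+8) = 2·7 + 4·13 = 14 + 52 = 66°C.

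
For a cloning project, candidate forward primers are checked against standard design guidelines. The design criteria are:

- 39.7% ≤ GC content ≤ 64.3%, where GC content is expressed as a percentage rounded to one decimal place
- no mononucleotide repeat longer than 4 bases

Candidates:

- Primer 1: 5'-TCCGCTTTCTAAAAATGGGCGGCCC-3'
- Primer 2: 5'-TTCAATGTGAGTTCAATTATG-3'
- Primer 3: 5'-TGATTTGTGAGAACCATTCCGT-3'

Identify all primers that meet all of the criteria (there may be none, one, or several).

Primer 1 (25 nt, A=5 T=6 G=6 C=8): GC 14/25 = 56.0% ✓; longest run = 5, exceeds 4 ✗ — fails.
Primer 2 (21 nt, A=6 T=9 G=4 C=2): GC 6/21 = 28.6%, outside 39.7–64.3% ✗; longest run = 2 ✓ — fails.
Primer 3 (22 nt, A=5 T=8 G=5 C=4): GC 9/22 = 40.9% ✓; longest run = 3 ✓ — passes.

Primer 3 only.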